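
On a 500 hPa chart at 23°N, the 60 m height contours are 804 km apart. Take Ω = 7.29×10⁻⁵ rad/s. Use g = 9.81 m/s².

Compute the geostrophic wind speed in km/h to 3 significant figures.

46.3 km/h

Coriolis parameter at 23°N:
f = 2Ω sin φ = 2 × 7.29×10⁻⁵ × sin 23° = 5.70×10⁻⁵ s⁻¹
Height gradient: |∂Z/∂n| = 60 m / 804000 m = 7.46×10⁻⁵
On a pressure surface, geostrophic balance gives V_g = (g/f)|∂Z/∂n|:
V_g = 9.81 × 7.46×10⁻⁵ / 5.70×10⁻⁵ = 12.9 m/s
Converting: 12.9 m/s × 3.6 = 46.3 km/h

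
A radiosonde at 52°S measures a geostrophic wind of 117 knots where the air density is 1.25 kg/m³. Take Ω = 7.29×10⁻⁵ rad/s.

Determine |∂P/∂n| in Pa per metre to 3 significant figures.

Coriolis parameter at 52°S:
f = 2Ω sin φ = 2 × 7.29×10⁻⁵ × sin 52° = 1.15×10⁻⁴ s⁻¹
Wind speed in SI: 117 knots = 60.2 m/s
Geostrophic balance rearranged: |∂P/∂n| = f ρ V_g
|∂P/∂n| = 1.15×10⁻⁴ × 1.25 × 60.2 = 8.64×10⁻³ Pa/m

8.64×10⁻³ Pa/m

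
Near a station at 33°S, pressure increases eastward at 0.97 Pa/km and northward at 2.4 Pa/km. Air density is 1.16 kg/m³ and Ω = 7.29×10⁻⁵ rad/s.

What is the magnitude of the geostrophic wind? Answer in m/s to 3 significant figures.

28.1 m/s

Coriolis parameter at 33°S:
f = 2Ω sin φ = 2 × 7.29×10⁻⁵ × sin 33° = 7.94×10⁻⁵ s⁻¹
In the Southern Hemisphere f is negative: f = −7.94×10⁻⁵ s⁻¹.
Component geostrophic relations (x east, y north):
u_g = −(1/(fρ)) ∂P/∂y,  v_g = (1/(fρ)) ∂P/∂x
u_g = −(2.4×10⁻³)/(−7.94×10⁻⁵ × 1.16) = 26.1 m/s;  v_g = (0.97×10⁻³)/(−7.94×10⁻⁵ × 1.16) = −10.5 m/s
|V_g| = √(u_g² + v_g²) = 28.1 m/s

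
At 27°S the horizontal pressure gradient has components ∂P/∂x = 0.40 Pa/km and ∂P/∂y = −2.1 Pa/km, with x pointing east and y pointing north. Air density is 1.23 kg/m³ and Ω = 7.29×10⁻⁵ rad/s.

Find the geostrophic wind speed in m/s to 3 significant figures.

26.3 m/s

Coriolis parameter at 27°S:
f = 2Ω sin φ = 2 × 7.29×10⁻⁵ × sin 27° = 6.62×10⁻⁵ s⁻¹
In the Southern Hemisphere f is negative: f = −6.62×10⁻⁵ s⁻¹.
Component geostrophic relations (x east, y north):
u_g = −(1/(fρ)) ∂P/∂y,  v_g = (1/(fρ)) ∂P/∂x
u_g = −(−2.1×10⁻³)/(−6.62×10⁻⁵ × 1.23) = −25.8 m/s;  v_g = (0.40×10⁻³)/(−6.62×10⁻⁵ × 1.23) = −4.91 m/s
|V_g| = √(u_g² + v_g²) = 26.3 m/s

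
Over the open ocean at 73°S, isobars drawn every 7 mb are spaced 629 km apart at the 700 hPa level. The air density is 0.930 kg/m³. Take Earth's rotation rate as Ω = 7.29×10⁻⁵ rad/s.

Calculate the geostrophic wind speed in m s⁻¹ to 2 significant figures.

8.6 m s⁻¹

Coriolis parameter at 73°S:
f = 2Ω sin φ = 2 × 7.29×10⁻⁵ × sin 73° = 1.39×10⁻⁴ s⁻¹
Pressure gradient: |∂P/∂n| = 700 Pa / 629000 m = 1.11×10⁻³ Pa/m
Geostrophic balance (pressure-gradient force = Coriolis force):
V_g = (1/(fρ)) |∂P/∂n| = 1.11×10⁻³ / (1.39×10⁻⁴ × 0.930) = 8.58 m/s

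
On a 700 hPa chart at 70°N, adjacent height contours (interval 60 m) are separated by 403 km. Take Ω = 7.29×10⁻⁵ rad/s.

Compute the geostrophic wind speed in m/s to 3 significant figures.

Coriolis parameter at 70°N:
f = 2Ω sin φ = 2 × 7.29×10⁻⁵ × sin 70° = 1.37×10⁻⁴ s⁻¹
Height gradient: |∂Z/∂n| = 60 m / 403000 m = 1.49×10⁻⁴
On a pressure surface, geostrophic balance gives V_g = (g/f)|∂Z/∂n|:
V_g = 9.81 × 1.49×10⁻⁴ / 1.37×10⁻⁴ = 10.7 m/s

10.7 m/s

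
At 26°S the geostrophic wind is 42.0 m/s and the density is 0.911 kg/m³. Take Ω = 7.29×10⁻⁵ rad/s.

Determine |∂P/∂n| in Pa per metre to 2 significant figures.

Coriolis parameter at 26°S:
f = 2Ω sin φ = 2 × 7.29×10⁻⁵ × sin 26° = 6.39×10⁻⁵ s⁻¹
Geostrophic balance rearranged: |∂P/∂n| = f ρ V_g
|∂P/∂n| = 6.39×10⁻⁵ × 0.911 × 42.0 = 2.45×10⁻³ Pa/m

2.4×10⁻³ Pa/m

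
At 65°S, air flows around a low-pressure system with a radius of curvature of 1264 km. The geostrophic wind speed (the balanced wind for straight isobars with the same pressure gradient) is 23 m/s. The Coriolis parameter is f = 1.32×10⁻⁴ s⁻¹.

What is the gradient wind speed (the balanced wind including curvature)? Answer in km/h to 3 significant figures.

Around a low, centrifugal force acts outward with Coriolis, so pressure-gradient force balances both:
(1/ρ)|∂P/∂n| = fV + V²/R  →  V² + fR·V − fR·V_g = 0
With fR = 1.32×10⁻⁴ × 1264×10³ m = 167 m/s:
V = [−fR + √((fR)² + 4 fR V_g)]/2 = [−167 + √(167² + 4×167×23)]/2 = 20.5 m/s
Subgeostrophic (V < V_g = 23 m/s), as expected around a low.
Converting: 20.5 m/s × 3.6 = 73.7 km/h

73.7 km/h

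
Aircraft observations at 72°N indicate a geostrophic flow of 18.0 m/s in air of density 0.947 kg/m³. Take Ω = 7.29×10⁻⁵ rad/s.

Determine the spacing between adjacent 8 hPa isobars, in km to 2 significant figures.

Coriolis parameter at 72°N:
f = 2Ω sin φ = 2 × 7.29×10⁻⁵ × sin 72° = 1.39×10⁻⁴ s⁻¹
Geostrophic balance rearranged: |∂P/∂n| = f ρ V_g
|∂P/∂n| = 1.39×10⁻⁴ × 0.947 × 18.0 = 2.36×10⁻³ Pa/m
Isobar spacing: Δn = ΔP/|∂P/∂n| = 800 Pa / 2.36×10⁻³ Pa/m = 338457 m ≈ 340 km

340 km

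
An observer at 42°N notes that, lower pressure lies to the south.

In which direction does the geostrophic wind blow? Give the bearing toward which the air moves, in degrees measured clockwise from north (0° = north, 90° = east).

The pressure-gradient force points toward the south (bearing 180°).
Geostrophic balance: in the Northern Hemisphere the Coriolis force deflects motion to the right, so the geostrophic wind blows 90° to the right of the pressure-gradient force (low pressure on the left).
Rotating 180° by 90° clockwise gives 270° — the wind blows toward the west.

270°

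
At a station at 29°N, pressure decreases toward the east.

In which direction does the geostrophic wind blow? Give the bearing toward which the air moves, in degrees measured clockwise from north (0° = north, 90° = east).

The pressure-gradient force points toward the east (bearing 090°).
Geostrophic balance: in the Northern Hemisphere the Coriolis force deflects motion to the right, so the geostrophic wind blows 90° to the right of the pressure-gradient force (low pressure on the left).
Rotating 090° by 90° clockwise gives 180° — the wind blows toward the south.

180°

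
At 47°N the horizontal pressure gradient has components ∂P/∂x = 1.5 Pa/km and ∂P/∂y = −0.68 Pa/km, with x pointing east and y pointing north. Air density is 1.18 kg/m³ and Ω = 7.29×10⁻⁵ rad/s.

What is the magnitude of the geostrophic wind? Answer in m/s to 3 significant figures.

Coriolis parameter at 47°N:
f = 2Ω sin φ = 2 × 7.29×10⁻⁵ × sin 47° = 1.07×10⁻⁴ s⁻¹
Component geostrophic relations (x east, y north):
u_g = −(1/(fρ)) ∂P/∂y,  v_g = (1/(fρ)) ∂P/∂x
u_g = −(−0.68×10⁻³)/(1.07×10⁻⁴ × 1.18) = 5.40 m/s;  v_g = (1.5×10⁻³)/(1.07×10⁻⁴ × 1.18) = 11.9 m/s
|V_g| = √(u_g² + v_g²) = 13.1 m/s

13.1 m/s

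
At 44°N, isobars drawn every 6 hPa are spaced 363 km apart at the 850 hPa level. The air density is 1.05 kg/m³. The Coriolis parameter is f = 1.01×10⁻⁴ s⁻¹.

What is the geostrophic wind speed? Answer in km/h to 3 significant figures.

56.1 km/h

Pressure gradient: |∂P/∂n| = 600 Pa / 363000 m = 1.65×10⁻³ Pa/m
Geostrophic balance (pressure-gradient force = Coriolis force):
V_g = (1/(fρ)) |∂P/∂n| = 1.65×10⁻³ / (1.01×10⁻⁴ × 1.05) = 15.6 m/s
Converting: 15.6 m/s × 3.6 = 56.1 km/h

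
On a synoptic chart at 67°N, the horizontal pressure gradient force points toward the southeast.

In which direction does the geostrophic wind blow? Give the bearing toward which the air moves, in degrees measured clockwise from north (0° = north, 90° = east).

The pressure-gradient force points toward the southeast (bearing 135°).
Geostrophic balance: in the Northern Hemisphere the Coriolis force deflects motion to the right, so the geostrophic wind blows 90° to the right of the pressure-gradient force (low pressure on the left).
Rotating 135° by 90° clockwise gives 225° — the wind blows toward the southwest.

225°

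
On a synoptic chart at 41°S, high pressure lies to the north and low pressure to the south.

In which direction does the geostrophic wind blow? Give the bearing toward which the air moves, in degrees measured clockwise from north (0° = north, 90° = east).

090°

The pressure-gradient force points toward the south (bearing 180°).
Geostrophic balance: in the Southern Hemisphere the Coriolis force deflects motion to the left, so the geostrophic wind blows 90° to the left of the pressure-gradient force (low pressure on the right).
Rotating 180° by 90° counterclockwise gives 090° — the wind blows toward the east.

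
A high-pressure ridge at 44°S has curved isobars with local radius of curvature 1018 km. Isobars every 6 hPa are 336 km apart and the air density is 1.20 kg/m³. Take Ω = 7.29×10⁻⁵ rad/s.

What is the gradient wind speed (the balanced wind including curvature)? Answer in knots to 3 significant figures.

34.5 knots

Coriolis parameter at 44°S:
f = 2Ω sin φ = 2 × 7.29×10⁻⁵ × sin 44° = 1.01×10⁻⁴ s⁻¹
Pressure gradient: |∂P/∂n| = 600 Pa / 336000 m = 1.79×10⁻³ Pa/m
Geostrophic speed: V_g = |∂P/∂n|/(fρ) = 1.79×10⁻³/(1.01×10⁻⁴ × 1.20) = 14.7 m/s
Around a high, pressure-gradient force acts outward with centrifugal, so Coriolis balances both:
fV = (1/ρ)|∂P/∂n| + V²/R  →  V² − fR·V + fR·V_g = 0
With fR = 1.01×10⁻⁴ × 1018×10³ m = 103 m/s:
V = [fR − √((fR)² − 4 fR V_g)]/2 = [103 − √(103² − 4×103×14.7)]/2 = 17.7 m/s
Supergeostrophic (V > V_g = 14.7 m/s), as expected around a high.
Converting: 17.7 m/s × 1.944 = 34.5 knots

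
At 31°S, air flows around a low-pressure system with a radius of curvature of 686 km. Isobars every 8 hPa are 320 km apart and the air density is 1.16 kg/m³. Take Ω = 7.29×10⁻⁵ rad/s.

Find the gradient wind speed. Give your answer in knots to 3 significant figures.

39.9 knots

Coriolis parameter at 31°S:
f = 2Ω sin φ = 2 × 7.29×10⁻⁵ × sin 31° = 7.51×10⁻⁵ s⁻¹
Pressure gradient: |∂P/∂n| = 800 Pa / 320000 m = 2.50×10⁻³ Pa/m
Geostrophic speed: V_g = |∂P/∂n|/(fρ) = 2.50×10⁻³/(7.51×10⁻⁵ × 1.16) = 28.7 m/s
Around a low, centrifugal force acts outward with Coriolis, so pressure-gradient force balances both:
(1/ρ)|∂P/∂n| = fV + V²/R  →  V² + fR·V − fR·V_g = 0
With fR = 7.51×10⁻⁵ × 686×10³ m = 51.5 m/s:
V = [−fR + √((fR)² + 4 fR V_g)]/2 = [−51.5 + √(51.5² + 4×51.5×28.7)]/2 = 20.5 m/s
Subgeostrophic (V < V_g = 28.7 m/s), as expected around a low.
Converting: 20.5 m/s × 1.944 = 39.9 knots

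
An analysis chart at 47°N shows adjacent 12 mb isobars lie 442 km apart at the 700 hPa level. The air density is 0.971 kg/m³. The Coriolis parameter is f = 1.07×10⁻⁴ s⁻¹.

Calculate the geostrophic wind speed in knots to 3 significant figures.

50.8 knots

Pressure gradient: |∂P/∂n| = 1200 Pa / 442000 m = 2.71×10⁻³ Pa/m
Geostrophic balance (pressure-gradient force = Coriolis force):
V_g = (1/(fρ)) |∂P/∂n| = 2.71×10⁻³ / (1.07×10⁻⁴ × 0.971) = 26.1 m/s
Converting: 26.1 m/s × 1.944 = 50.8 knots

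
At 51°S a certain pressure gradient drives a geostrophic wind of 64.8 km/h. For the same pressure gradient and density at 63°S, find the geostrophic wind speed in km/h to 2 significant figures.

57 km/h

With the same pressure gradient and density, V_g ∝ 1/f ∝ 1/sin φ.
V₂ = V₁ · sin φ₁ / sin φ₂ = 64.8 × sin 51° / sin 63°
V₂ = 64.8 × 0.7771/0.8910 = 57 km/h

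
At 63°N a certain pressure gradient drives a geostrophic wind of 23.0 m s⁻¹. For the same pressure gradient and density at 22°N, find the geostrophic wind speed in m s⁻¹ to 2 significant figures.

55 m s⁻¹

With the same pressure gradient and density, V_g ∝ 1/f ∝ 1/sin φ.
V₂ = V₁ · sin φ₁ / sin φ₂ = 23.0 × sin 63° / sin 22°
V₂ = 23.0 × 0.8910/0.3746 = 55 m s⁻¹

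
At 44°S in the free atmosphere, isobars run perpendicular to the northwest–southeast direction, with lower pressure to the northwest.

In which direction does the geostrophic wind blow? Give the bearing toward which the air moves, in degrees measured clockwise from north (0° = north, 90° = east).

The pressure-gradient force points toward the northwest (bearing 315°).
Geostrophic balance: in the Southern Hemisphere the Coriolis force deflects motion to the left, so the geostrophic wind blows 90° to the left of the pressure-gradient force (low pressure on the right).
Rotating 315° by 90° counterclockwise gives 225° — the wind blows toward the southwest.

225°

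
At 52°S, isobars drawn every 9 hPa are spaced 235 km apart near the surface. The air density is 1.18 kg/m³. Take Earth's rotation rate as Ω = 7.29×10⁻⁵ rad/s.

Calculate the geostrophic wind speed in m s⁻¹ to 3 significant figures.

Coriolis parameter at 52°S:
f = 2Ω sin φ = 2 × 7.29×10⁻⁵ × sin 52° = 1.15×10⁻⁴ s⁻¹
Pressure gradient: |∂P/∂n| = 900 Pa / 235000 m = 3.83×10⁻³ Pa/m
Geostrophic balance (pressure-gradient force = Coriolis force):
V_g = (1/(fρ)) |∂P/∂n| = 3.83×10⁻³ / (1.15×10⁻⁴ × 1.18) = 28.2 m/s

28.2 m s⁻¹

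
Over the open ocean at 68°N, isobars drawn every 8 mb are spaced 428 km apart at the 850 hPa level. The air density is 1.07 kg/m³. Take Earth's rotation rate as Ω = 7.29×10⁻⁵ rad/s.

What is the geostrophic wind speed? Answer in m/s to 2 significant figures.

13 m/s

Coriolis parameter at 68°N:
f = 2Ω sin φ = 2 × 7.29×10⁻⁵ × sin 68° = 1.35×10⁻⁴ s⁻¹
Pressure gradient: |∂P/∂n| = 800 Pa / 428000 m = 1.87×10⁻³ Pa/m
Geostrophic balance (pressure-gradient force = Coriolis force):
V_g = (1/(fρ)) |∂P/∂n| = 1.87×10⁻³ / (1.35×10⁻⁴ × 1.07) = 12.9 m/s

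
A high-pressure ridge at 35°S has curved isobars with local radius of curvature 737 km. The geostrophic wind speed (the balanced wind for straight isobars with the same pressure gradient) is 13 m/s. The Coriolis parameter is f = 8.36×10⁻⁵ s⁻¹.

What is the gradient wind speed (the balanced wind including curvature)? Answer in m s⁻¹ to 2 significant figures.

Around a high, pressure-gradient force acts outward with centrifugal, so Coriolis balances both:
fV = (1/ρ)|∂P/∂n| + V²/R  →  V² − fR·V + fR·V_g = 0
With fR = 8.36×10⁻⁵ × 737×10³ m = 61.6 m/s:
V = [fR − √((fR)² − 4 fR V_g)]/2 = [61.6 − √(61.6² − 4×61.6×13)]/2 = 18.6 m/s
Supergeostrophic (V > V_g = 13 m/s), as expected around a high.

19 m s⁻¹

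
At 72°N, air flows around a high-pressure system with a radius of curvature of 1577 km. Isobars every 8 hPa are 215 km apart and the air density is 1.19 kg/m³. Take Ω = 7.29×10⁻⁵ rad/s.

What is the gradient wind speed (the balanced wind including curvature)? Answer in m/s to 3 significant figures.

Coriolis parameter at 72°N:
f = 2Ω sin φ = 2 × 7.29×10⁻⁵ × sin 72° = 1.39×10⁻⁴ s⁻¹
Pressure gradient: |∂P/∂n| = 800 Pa / 215000 m = 3.72×10⁻³ Pa/m
Geostrophic speed: V_g = |∂P/∂n|/(fρ) = 3.72×10⁻³/(1.39×10⁻⁴ × 1.19) = 22.5 m/s
Around a high, pressure-gradient force acts outward with centrifugal, so Coriolis balances both:
fV = (1/ρ)|∂P/∂n| + V²/R  →  V² − fR·V + fR·V_g = 0
With fR = 1.39×10⁻⁴ × 1577×10³ m = 219 m/s:
V = [fR − √((fR)² − 4 fR V_g)]/2 = [219 − √(219² − 4×219×22.5)]/2 = 25.5 m/s
Supergeostrophic (V > V_g = 22.5 m/s), as expected around a high.

25.5 m/s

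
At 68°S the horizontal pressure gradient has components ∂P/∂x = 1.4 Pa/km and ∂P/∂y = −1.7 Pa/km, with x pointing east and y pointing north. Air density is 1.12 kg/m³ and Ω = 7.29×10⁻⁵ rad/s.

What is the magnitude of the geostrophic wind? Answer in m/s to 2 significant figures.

Coriolis parameter at 68°S:
f = 2Ω sin φ = 2 × 7.29×10⁻⁵ × sin 68° = 1.35×10⁻⁴ s⁻¹
In the Southern Hemisphere f is negative: f = −1.35×10⁻⁴ s⁻¹.
Component geostrophic relations (x east, y north):
u_g = −(1/(fρ)) ∂P/∂y,  v_g = (1/(fρ)) ∂P/∂x
u_g = −(−1.7×10⁻³)/(−1.35×10⁻⁴ × 1.12) = −11.2 m/s;  v_g = (1.4×10⁻³)/(−1.35×10⁻⁴ × 1.12) = −9.25 m/s
|V_g| = √(u_g² + v_g²) = 14.5 m/s

15 m/s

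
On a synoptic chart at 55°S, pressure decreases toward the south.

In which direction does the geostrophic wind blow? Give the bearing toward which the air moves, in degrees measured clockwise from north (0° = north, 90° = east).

The pressure-gradient force points toward the south (bearing 180°).
Geostrophic balance: in the Southern Hemisphere the Coriolis force deflects motion to the left, so the geostrophic wind blows 90° to the left of the pressure-gradient force (low pressure on the right).
Rotating 180° by 90° counterclockwise gives 090° — the wind blows toward the east.

090°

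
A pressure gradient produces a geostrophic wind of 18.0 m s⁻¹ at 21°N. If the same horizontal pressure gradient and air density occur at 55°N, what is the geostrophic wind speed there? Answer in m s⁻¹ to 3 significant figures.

7.87 m s⁻¹

With the same pressure gradient and density, V_g ∝ 1/f ∝ 1/sin φ.
V₂ = V₁ · sin φ₁ / sin φ₂ = 18.0 × sin 21° / sin 55°
V₂ = 18.0 × 0.3584/0.8192 = 7.87 m s⁻¹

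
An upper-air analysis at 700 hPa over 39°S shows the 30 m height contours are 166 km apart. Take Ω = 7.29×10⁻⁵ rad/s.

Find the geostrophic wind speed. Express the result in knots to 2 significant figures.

38 knots

Coriolis parameter at 39°S:
f = 2Ω sin φ = 2 × 7.29×10⁻⁵ × sin 39° = 9.18×10⁻⁵ s⁻¹
Height gradient: |∂Z/∂n| = 30 m / 166000 m = 1.81×10⁻⁴
On a pressure surface, geostrophic balance gives V_g = (g/f)|∂Z/∂n|:
V_g = 9.81 × 1.81×10⁻⁴ / 9.18×10⁻⁵ = 19.3 m/s
Converting: 19.3 m/s × 1.944 = 38 knots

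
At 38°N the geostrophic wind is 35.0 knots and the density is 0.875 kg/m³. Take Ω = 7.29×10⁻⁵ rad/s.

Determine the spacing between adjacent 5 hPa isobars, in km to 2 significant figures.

350 km

Coriolis parameter at 38°N:
f = 2Ω sin φ = 2 × 7.29×10⁻⁵ × sin 38° = 8.98×10⁻⁵ s⁻¹
Wind speed in SI: 35.0 knots = 18.0 m/s
Geostrophic balance rearranged: |∂P/∂n| = f ρ V_g
|∂P/∂n| = 8.98×10⁻⁵ × 0.875 × 18.0 = 1.41×10⁻³ Pa/m
Isobar spacing: Δn = ΔP/|∂P/∂n| = 500 Pa / 1.41×10⁻³ Pa/m = 353554 m ≈ 350 km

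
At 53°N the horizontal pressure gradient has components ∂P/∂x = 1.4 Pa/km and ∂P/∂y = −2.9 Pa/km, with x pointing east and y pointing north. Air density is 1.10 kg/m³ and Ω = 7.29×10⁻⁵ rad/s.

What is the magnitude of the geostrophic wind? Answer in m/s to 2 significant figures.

25 m/s

Coriolis parameter at 53°N:
f = 2Ω sin φ = 2 × 7.29×10⁻⁵ × sin 53° = 1.16×10⁻⁴ s⁻¹
Component geostrophic relations (x east, y north):
u_g = −(1/(fρ)) ∂P/∂y,  v_g = (1/(fρ)) ∂P/∂x
u_g = −(−2.9×10⁻³)/(1.16×10⁻⁴ × 1.10) = 22.6 m/s;  v_g = (1.4×10⁻³)/(1.16×10⁻⁴ × 1.10) = 10.9 m/s
|V_g| = √(u_g² + v_g²) = 25.1 m/s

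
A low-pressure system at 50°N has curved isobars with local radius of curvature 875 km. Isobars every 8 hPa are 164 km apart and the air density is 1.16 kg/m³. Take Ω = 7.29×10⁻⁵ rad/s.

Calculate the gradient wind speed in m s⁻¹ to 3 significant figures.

Coriolis parameter at 50°N:
f = 2Ω sin φ = 2 × 7.29×10⁻⁵ × sin 50° = 1.12×10⁻⁴ s⁻¹
Pressure gradient: |∂P/∂n| = 800 Pa / 164000 m = 4.88×10⁻³ Pa/m
Geostrophic speed: V_g = |∂P/∂n|/(fρ) = 4.88×10⁻³/(1.12×10⁻⁴ × 1.16) = 37.7 m/s
Around a low, centrifugal force acts outward with Coriolis, so pressure-gradient force balances both:
(1/ρ)|∂P/∂n| = fV + V²/R  →  V² + fR·V − fR·V_g = 0
With fR = 1.12×10⁻⁴ × 875×10³ m = 97.7 m/s:
V = [−fR + √((fR)² + 4 fR V_g)]/2 = [−97.7 + √(97.7² + 4×97.7×37.7)]/2 = 29 m/s
Subgeostrophic (V < V_g = 37.7 m/s), as expected around a low.

29.0 m s⁻¹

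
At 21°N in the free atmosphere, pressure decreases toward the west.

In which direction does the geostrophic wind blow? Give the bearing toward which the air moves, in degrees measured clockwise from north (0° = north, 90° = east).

The pressure-gradient force points toward the west (bearing 270°).
Geostrophic balance: in the Northern Hemisphere the Coriolis force deflects motion to the right, so the geostrophic wind blows 90° to the right of the pressure-gradient force (low pressure on the left).
Rotating 270° by 90° clockwise gives 000° — the wind blows toward the north.

000°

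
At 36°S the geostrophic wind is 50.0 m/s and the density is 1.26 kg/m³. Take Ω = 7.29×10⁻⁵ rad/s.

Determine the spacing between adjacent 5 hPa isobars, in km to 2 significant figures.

93 km

Coriolis parameter at 36°S:
f = 2Ω sin φ = 2 × 7.29×10⁻⁵ × sin 36° = 8.57×10⁻⁵ s⁻¹
Geostrophic balance rearranged: |∂P/∂n| = f ρ V_g
|∂P/∂n| = 8.57×10⁻⁵ × 1.26 × 50.0 = 5.40×10⁻³ Pa/m
Isobar spacing: Δn = ΔP/|∂P/∂n| = 500 Pa / 5.40×10⁻³ Pa/m = 92609 m ≈ 93 km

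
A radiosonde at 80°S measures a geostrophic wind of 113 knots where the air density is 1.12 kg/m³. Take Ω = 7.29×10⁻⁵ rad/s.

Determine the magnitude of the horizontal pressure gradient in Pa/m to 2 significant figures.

9.3×10⁻³ Pa/m

Coriolis parameter at 80°S:
f = 2Ω sin φ = 2 × 7.29×10⁻⁵ × sin 80° = 1.44×10⁻⁴ s⁻¹
Wind speed in SI: 113 knots = 58.1 m/s
Geostrophic balance rearranged: |∂P/∂n| = f ρ V_g
|∂P/∂n| = 1.44×10⁻⁴ × 1.12 × 58.1 = 9.35×10⁻³ Pa/m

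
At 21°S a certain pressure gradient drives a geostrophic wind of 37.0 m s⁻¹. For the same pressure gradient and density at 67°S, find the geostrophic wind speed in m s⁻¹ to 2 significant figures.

14 m s⁻¹

With the same pressure gradient and density, V_g ∝ 1/f ∝ 1/sin φ.
V₂ = V₁ · sin φ₁ / sin φ₂ = 37.0 × sin 21° / sin 67°
V₂ = 37.0 × 0.3584/0.9205 = 14 m s⁻¹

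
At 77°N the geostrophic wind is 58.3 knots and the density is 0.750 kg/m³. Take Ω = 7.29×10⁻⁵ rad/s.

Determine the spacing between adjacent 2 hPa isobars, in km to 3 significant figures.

Coriolis parameter at 77°N:
f = 2Ω sin φ = 2 × 7.29×10⁻⁵ × sin 77° = 1.42×10⁻⁴ s⁻¹
Wind speed in SI: 58.3 knots = 30.0 m/s
Geostrophic balance rearranged: |∂P/∂n| = f ρ V_g
|∂P/∂n| = 1.42×10⁻⁴ × 0.750 × 30.0 = 3.20×10⁻³ Pa/m
Isobar spacing: Δn = ΔP/|∂P/∂n| = 200 Pa / 3.20×10⁻³ Pa/m = 62586 m ≈ 62.6 km

62.6 km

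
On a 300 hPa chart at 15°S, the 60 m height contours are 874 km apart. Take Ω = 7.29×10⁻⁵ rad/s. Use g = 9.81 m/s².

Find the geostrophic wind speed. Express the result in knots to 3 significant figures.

34.7 knots

Coriolis parameter at 15°S:
f = 2Ω sin φ = 2 × 7.29×10⁻⁵ × sin 15° = 3.77×10⁻⁵ s⁻¹
Height gradient: |∂Z/∂n| = 60 m / 874000 m = 6.86×10⁻⁵
On a pressure surface, geostrophic balance gives V_g = (g/f)|∂Z/∂n|:
V_g = 9.81 × 6.86×10⁻⁵ / 3.77×10⁻⁵ = 17.8 m/s
Converting: 17.8 m/s × 1.944 = 34.7 knots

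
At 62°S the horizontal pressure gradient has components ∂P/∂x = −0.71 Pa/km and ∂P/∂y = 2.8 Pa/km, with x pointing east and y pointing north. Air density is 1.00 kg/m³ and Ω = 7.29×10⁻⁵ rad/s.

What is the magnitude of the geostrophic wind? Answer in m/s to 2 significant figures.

22 m/s

Coriolis parameter at 62°S:
f = 2Ω sin φ = 2 × 7.29×10⁻⁵ × sin 62° = 1.29×10⁻⁴ s⁻¹
In the Southern Hemisphere f is negative: f = −1.29×10⁻⁴ s⁻¹.
Component geostrophic relations (x east, y north):
u_g = −(1/(fρ)) ∂P/∂y,  v_g = (1/(fρ)) ∂P/∂x
u_g = −(2.8×10⁻³)/(−1.29×10⁻⁴ × 1.00) = 21.8 m/s;  v_g = (−0.71×10⁻³)/(−1.29×10⁻⁴ × 1.00) = 5.52 m/s
|V_g| = √(u_g² + v_g²) = 22.4 m/s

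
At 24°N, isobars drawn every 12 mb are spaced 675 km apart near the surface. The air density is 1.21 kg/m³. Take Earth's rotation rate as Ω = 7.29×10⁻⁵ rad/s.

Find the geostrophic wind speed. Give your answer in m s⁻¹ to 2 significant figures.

25 m s⁻¹

Coriolis parameter at 24°N:
f = 2Ω sin φ = 2 × 7.29×10⁻⁵ × sin 24° = 5.93×10⁻⁵ s⁻¹
Pressure gradient: |∂P/∂n| = 1200 Pa / 675000 m = 1.78×10⁻³ Pa/m
Geostrophic balance (pressure-gradient force = Coriolis force):
V_g = (1/(fρ)) |∂P/∂n| = 1.78×10⁻³ / (5.93×10⁻⁵ × 1.21) = 24.8 m/s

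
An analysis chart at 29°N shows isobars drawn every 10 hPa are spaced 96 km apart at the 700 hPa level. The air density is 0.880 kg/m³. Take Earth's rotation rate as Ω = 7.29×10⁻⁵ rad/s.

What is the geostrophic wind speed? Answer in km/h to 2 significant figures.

600 km/h

Coriolis parameter at 29°N:
f = 2Ω sin φ = 2 × 7.29×10⁻⁵ × sin 29° = 7.07×10⁻⁵ s⁻¹
Pressure gradient: |∂P/∂n| = 1000 Pa / 96000 m = 1.04×10⁻² Pa/m
Geostrophic balance (pressure-gradient force = Coriolis force):
V_g = (1/(fρ)) |∂P/∂n| = 1.04×10⁻² / (7.07×10⁻⁵ × 0.880) = 167 m/s
Converting: 167 m/s × 3.6 = 600 km/h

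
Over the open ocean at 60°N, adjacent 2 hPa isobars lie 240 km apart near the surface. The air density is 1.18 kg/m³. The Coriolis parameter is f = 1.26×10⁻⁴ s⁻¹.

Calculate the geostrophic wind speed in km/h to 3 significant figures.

20.2 km/h

Pressure gradient: |∂P/∂n| = 200 Pa / 240000 m = 8.33×10⁻⁴ Pa/m
Geostrophic balance (pressure-gradient force = Coriolis force):
V_g = (1/(fρ)) |∂P/∂n| = 8.33×10⁻⁴ / (1.26×10⁻⁴ × 1.18) = 5.60 m/s
Converting: 5.60 m/s × 3.6 = 20.2 km/h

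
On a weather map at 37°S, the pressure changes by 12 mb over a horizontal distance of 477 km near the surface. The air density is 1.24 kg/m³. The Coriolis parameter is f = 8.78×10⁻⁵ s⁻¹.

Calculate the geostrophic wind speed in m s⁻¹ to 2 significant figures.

Pressure gradient: |∂P/∂n| = 1200 Pa / 477000 m = 2.52×10⁻³ Pa/m
Geostrophic balance (pressure-gradient force = Coriolis force):
V_g = (1/(fρ)) |∂P/∂n| = 2.52×10⁻³ / (8.78×10⁻⁵ × 1.24) = 23.1 m/s

23 m s⁻¹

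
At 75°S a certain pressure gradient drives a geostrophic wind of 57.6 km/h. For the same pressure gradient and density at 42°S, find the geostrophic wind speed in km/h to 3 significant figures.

With the same pressure gradient and density, V_g ∝ 1/f ∝ 1/sin φ.
V₂ = V₁ · sin φ₁ / sin φ₂ = 57.6 × sin 75° / sin 42°
V₂ = 57.6 × 0.9659/0.6691 = 83.1 km/h

83.1 km/h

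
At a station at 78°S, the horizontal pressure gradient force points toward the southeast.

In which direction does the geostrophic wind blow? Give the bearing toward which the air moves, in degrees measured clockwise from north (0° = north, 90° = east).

The pressure-gradient force points toward the southeast (bearing 135°).
Geostrophic balance: in the Southern Hemisphere the Coriolis force deflects motion to the left, so the geostrophic wind blows 90° to the left of the pressure-gradient force (low pressure on the right).
Rotating 135° by 90° counterclockwise gives 045° — the wind blows toward the northeast.

045°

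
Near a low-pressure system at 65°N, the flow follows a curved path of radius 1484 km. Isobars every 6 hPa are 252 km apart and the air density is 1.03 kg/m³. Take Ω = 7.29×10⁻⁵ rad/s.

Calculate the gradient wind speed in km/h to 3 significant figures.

58.2 km/h

Coriolis parameter at 65°N:
f = 2Ω sin φ = 2 × 7.29×10⁻⁵ × sin 65° = 1.32×10⁻⁴ s⁻¹
Pressure gradient: |∂P/∂n| = 600 Pa / 252000 m = 2.38×10⁻³ Pa/m
Geostrophic speed: V_g = |∂P/∂n|/(fρ) = 2.38×10⁻³/(1.32×10⁻⁴ × 1.03) = 17.5 m/s
Around a low, centrifugal force acts outward with Coriolis, so pressure-gradient force balances both:
(1/ρ)|∂P/∂n| = fV + V²/R  →  V² + fR·V − fR·V_g = 0
With fR = 1.32×10⁻⁴ × 1484×10³ m = 196 m/s:
V = [−fR + √((fR)² + 4 fR V_g)]/2 = [−196 + √(196² + 4×196×17.5)]/2 = 16.2 m/s
Subgeostrophic (V < V_g = 17.5 m/s), as expected around a low.
Converting: 16.2 m/s × 3.6 = 58.2 km/h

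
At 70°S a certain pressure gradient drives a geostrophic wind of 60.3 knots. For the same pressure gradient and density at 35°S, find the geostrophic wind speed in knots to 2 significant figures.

With the same pressure gradient and density, V_g ∝ 1/f ∝ 1/sin φ.
V₂ = V₁ · sin φ₁ / sin φ₂ = 60.3 × sin 70° / sin 35°
V₂ = 60.3 × 0.9397/0.5736 = 99 knots

99 knots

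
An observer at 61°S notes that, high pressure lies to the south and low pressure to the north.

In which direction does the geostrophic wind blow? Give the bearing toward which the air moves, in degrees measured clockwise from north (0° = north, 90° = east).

The pressure-gradient force points toward the north (bearing 000°).
Geostrophic balance: in the Southern Hemisphere the Coriolis force deflects motion to the left, so the geostrophic wind blows 90° to the left of the pressure-gradient force (low pressure on the right).
Rotating 000° by 90° counterclockwise gives 270° — the wind blows toward the west.

270°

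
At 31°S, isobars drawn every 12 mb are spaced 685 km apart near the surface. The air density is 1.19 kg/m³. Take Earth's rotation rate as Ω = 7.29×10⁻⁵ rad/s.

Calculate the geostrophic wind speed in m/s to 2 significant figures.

Coriolis parameter at 31°S:
f = 2Ω sin φ = 2 × 7.29×10⁻⁵ × sin 31° = 7.51×10⁻⁵ s⁻¹
Pressure gradient: |∂P/∂n| = 1200 Pa / 685000 m = 1.75×10⁻³ Pa/m
Geostrophic balance (pressure-gradient force = Coriolis force):
V_g = (1/(fρ)) |∂P/∂n| = 1.75×10⁻³ / (7.51×10⁻⁵ × 1.19) = 19.6 m/s

20 m/s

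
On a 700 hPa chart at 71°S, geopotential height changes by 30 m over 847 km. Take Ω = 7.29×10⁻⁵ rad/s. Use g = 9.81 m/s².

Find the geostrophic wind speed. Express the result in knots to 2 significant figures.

Coriolis parameter at 71°S:
f = 2Ω sin φ = 2 × 7.29×10⁻⁵ × sin 71° = 1.38×10⁻⁴ s⁻¹
Height gradient: |∂Z/∂n| = 30 m / 847000 m = 3.54×10⁻⁵
On a pressure surface, geostrophic balance gives V_g = (g/f)|∂Z/∂n|:
V_g = 9.81 × 3.54×10⁻⁵ / 1.38×10⁻⁴ = 2.52 m/s
Converting: 2.52 m/s × 1.944 = 4.9 knots

4.9 knots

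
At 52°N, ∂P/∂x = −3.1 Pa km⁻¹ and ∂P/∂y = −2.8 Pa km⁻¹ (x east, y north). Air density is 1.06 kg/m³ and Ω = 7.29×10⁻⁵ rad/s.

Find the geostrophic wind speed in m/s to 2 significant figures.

Coriolis parameter at 52°N:
f = 2Ω sin φ = 2 × 7.29×10⁻⁵ × sin 52° = 1.15×10⁻⁴ s⁻¹
Component geostrophic relations (x east, y north):
u_g = −(1/(fρ)) ∂P/∂y,  v_g = (1/(fρ)) ∂P/∂x
u_g = −(−2.8×10⁻³)/(1.15×10⁻⁴ × 1.06) = 23.0 m/s;  v_g = (−3.1×10⁻³)/(1.15×10⁻⁴ × 1.06) = −25.5 m/s
|V_g| = √(u_g² + v_g²) = 34.3 m/s

34 m/s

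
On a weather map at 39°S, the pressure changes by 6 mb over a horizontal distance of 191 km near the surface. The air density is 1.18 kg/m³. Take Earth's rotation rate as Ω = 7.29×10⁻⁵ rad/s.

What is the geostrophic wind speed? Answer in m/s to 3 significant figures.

Coriolis parameter at 39°S:
f = 2Ω sin φ = 2 × 7.29×10⁻⁵ × sin 39° = 9.18×10⁻⁵ s⁻¹
Pressure gradient: |∂P/∂n| = 600 Pa / 191000 m = 3.14×10⁻³ Pa/m
Geostrophic balance (pressure-gradient force = Coriolis force):
V_g = (1/(fρ)) |∂P/∂n| = 3.14×10⁻³ / (9.18×10⁻⁵ × 1.18) = 29.0 m/s

29.0 m/s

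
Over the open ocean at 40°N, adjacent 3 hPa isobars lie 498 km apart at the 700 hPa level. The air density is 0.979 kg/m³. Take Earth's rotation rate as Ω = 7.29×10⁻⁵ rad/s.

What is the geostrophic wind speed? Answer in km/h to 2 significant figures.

24 km/h

Coriolis parameter at 40°N:
f = 2Ω sin φ = 2 × 7.29×10⁻⁵ × sin 40° = 9.37×10⁻⁵ s⁻¹
Pressure gradient: |∂P/∂n| = 300 Pa / 498000 m = 6.02×10⁻⁴ Pa/m
Geostrophic balance (pressure-gradient force = Coriolis force):
V_g = (1/(fρ)) |∂P/∂n| = 6.02×10⁻⁴ / (9.37×10⁻⁵ × 0.979) = 6.57 m/s
Converting: 6.57 m/s × 3.6 = 24 km/h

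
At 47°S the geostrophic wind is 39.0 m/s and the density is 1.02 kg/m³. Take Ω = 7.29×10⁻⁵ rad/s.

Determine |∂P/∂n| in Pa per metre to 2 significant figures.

4.2×10⁻³ Pa/m

Coriolis parameter at 47°S:
f = 2Ω sin φ = 2 × 7.29×10⁻⁵ × sin 47° = 1.07×10⁻⁴ s⁻¹
Geostrophic balance rearranged: |∂P/∂n| = f ρ V_g
|∂P/∂n| = 1.07×10⁻⁴ × 1.02 × 39.0 = 4.24×10⁻³ Pa/m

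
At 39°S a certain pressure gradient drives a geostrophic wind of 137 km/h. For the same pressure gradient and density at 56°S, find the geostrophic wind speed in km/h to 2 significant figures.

With the same pressure gradient and density, V_g ∝ 1/f ∝ 1/sin φ.
V₂ = V₁ · sin φ₁ / sin φ₂ = 137 × sin 39° / sin 56°
V₂ = 137 × 0.6293/0.8290 = 100 km/h

100 km/h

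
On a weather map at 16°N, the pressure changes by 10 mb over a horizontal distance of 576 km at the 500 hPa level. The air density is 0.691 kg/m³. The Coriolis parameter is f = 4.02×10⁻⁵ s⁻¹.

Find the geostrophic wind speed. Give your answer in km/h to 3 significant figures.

Pressure gradient: |∂P/∂n| = 1000 Pa / 576000 m = 1.74×10⁻³ Pa/m
Geostrophic balance (pressure-gradient force = Coriolis force):
V_g = (1/(fρ)) |∂P/∂n| = 1.74×10⁻³ / (4.02×10⁻⁵ × 0.691) = 62.5 m/s
Converting: 62.5 m/s × 3.6 = 225 km/h

225 km/h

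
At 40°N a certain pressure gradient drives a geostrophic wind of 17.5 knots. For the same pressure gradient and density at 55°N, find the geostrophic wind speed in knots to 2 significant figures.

14 knots

With the same pressure gradient and density, V_g ∝ 1/f ∝ 1/sin φ.
V₂ = V₁ · sin φ₁ / sin φ₂ = 17.5 × sin 40° / sin 55°
V₂ = 17.5 × 0.6428/0.8192 = 14 knots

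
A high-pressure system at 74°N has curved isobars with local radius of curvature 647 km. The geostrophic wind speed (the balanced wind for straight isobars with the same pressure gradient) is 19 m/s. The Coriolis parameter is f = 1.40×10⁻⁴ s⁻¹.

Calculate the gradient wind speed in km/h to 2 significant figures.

Around a high, pressure-gradient force acts outward with centrifugal, so Coriolis balances both:
fV = (1/ρ)|∂P/∂n| + V²/R  →  V² − fR·V + fR·V_g = 0
With fR = 1.40×10⁻⁴ × 647×10³ m = 90.6 m/s:
V = [fR − √((fR)² − 4 fR V_g)]/2 = [90.6 − √(90.6² − 4×90.6×19)]/2 = 27.1 m/s
Supergeostrophic (V > V_g = 19 m/s), as expected around a high.
Converting: 27.1 m/s × 3.6 = 98 km/h

98 km/h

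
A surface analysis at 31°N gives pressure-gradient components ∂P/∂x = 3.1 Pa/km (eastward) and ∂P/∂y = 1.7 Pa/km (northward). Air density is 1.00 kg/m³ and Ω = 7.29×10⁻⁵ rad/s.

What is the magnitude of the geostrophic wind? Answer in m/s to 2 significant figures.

47 m/s

Coriolis parameter at 31°N:
f = 2Ω sin φ = 2 × 7.29×10⁻⁵ × sin 31° = 7.51×10⁻⁵ s⁻¹
Component geostrophic relations (x east, y north):
u_g = −(1/(fρ)) ∂P/∂y,  v_g = (1/(fρ)) ∂P/∂x
u_g = −(1.7×10⁻³)/(7.51×10⁻⁵ × 1.00) = −22.6 m/s;  v_g = (3.1×10⁻³)/(7.51×10⁻⁵ × 1.00) = 41.3 m/s
|V_g| = √(u_g² + v_g²) = 47.1 m/s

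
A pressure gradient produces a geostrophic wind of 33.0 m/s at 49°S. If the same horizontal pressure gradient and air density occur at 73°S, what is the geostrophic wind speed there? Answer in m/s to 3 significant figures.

26.0 m/s

With the same pressure gradient and density, V_g ∝ 1/f ∝ 1/sin φ.
V₂ = V₁ · sin φ₁ / sin φ₂ = 33.0 × sin 49° / sin 73°
V₂ = 33.0 × 0.7547/0.9563 = 26.0 m/s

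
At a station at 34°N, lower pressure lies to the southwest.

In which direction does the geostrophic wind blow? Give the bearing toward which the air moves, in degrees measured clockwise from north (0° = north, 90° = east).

The pressure-gradient force points toward the southwest (bearing 225°).
Geostrophic balance: in the Northern Hemisphere the Coriolis force deflects motion to the right, so the geostrophic wind blows 90° to the right of the pressure-gradient force (low pressure on the left).
Rotating 225° by 90° clockwise gives 315° — the wind blows toward the northwest.

315°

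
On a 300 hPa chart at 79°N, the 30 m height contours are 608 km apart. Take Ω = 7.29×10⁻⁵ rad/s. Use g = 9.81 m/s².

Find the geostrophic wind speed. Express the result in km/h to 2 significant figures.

12 km/h

Coriolis parameter at 79°N:
f = 2Ω sin φ = 2 × 7.29×10⁻⁵ × sin 79° = 1.43×10⁻⁴ s⁻¹
Height gradient: |∂Z/∂n| = 30 m / 608000 m = 4.93×10⁻⁵
On a pressure surface, geostrophic balance gives V_g = (g/f)|∂Z/∂n|:
V_g = 9.81 × 4.93×10⁻⁵ / 1.43×10⁻⁴ = 3.38 m/s
Converting: 3.38 m/s × 3.6 = 12 km/h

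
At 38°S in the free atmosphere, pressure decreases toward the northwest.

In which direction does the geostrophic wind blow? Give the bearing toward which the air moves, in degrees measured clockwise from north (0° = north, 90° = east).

225°

The pressure-gradient force points toward the northwest (bearing 315°).
Geostrophic balance: in the Southern Hemisphere the Coriolis force deflects motion to the left, so the geostrophic wind blows 90° to the left of the pressure-gradient force (low pressure on the right).
Rotating 315° by 90° counterclockwise gives 225° — the wind blows toward the southwest.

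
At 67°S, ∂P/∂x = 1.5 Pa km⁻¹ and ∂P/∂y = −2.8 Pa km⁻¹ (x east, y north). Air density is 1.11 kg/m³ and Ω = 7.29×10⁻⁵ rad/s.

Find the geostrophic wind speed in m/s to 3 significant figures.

21.3 m/s

Coriolis parameter at 67°S:
f = 2Ω sin φ = 2 × 7.29×10⁻⁵ × sin 67° = 1.34×10⁻⁴ s⁻¹
In the Southern Hemisphere f is negative: f = −1.34×10⁻⁴ s⁻¹.
Component geostrophic relations (x east, y north):
u_g = −(1/(fρ)) ∂P/∂y,  v_g = (1/(fρ)) ∂P/∂x
u_g = −(−2.8×10⁻³)/(−1.34×10⁻⁴ × 1.11) = −18.8 m/s;  v_g = (1.5×10⁻³)/(−1.34×10⁻⁴ × 1.11) = −10.1 m/s
|V_g| = √(u_g² + v_g²) = 21.3 m/s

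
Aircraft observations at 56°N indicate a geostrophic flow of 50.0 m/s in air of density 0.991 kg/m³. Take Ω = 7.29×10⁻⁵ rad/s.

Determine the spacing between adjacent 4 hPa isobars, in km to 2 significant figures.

Coriolis parameter at 56°N:
f = 2Ω sin φ = 2 × 7.29×10⁻⁵ × sin 56° = 1.21×10⁻⁴ s⁻¹
Geostrophic balance rearranged: |∂P/∂n| = f ρ V_g
|∂P/∂n| = 1.21×10⁻⁴ × 0.991 × 50.0 = 5.99×10⁻³ Pa/m
Isobar spacing: Δn = ΔP/|∂P/∂n| = 400 Pa / 5.99×10⁻³ Pa/m = 66786 m ≈ 67 km

67 km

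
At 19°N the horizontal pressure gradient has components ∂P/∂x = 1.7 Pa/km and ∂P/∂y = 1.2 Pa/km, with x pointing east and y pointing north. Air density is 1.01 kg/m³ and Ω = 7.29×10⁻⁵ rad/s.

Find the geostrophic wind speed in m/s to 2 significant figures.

Coriolis parameter at 19°N:
f = 2Ω sin φ = 2 × 7.29×10⁻⁵ × sin 19° = 4.75×10⁻⁵ s⁻¹
Component geostrophic relations (x east, y north):
u_g = −(1/(fρ)) ∂P/∂y,  v_g = (1/(fρ)) ∂P/∂x
u_g = −(1.2×10⁻³)/(4.75×10⁻⁵ × 1.01) = −25.0 m/s;  v_g = (1.7×10⁻³)/(4.75×10⁻⁵ × 1.01) = 35.5 m/s
|V_g| = √(u_g² + v_g²) = 43.4 m/s

43 m/s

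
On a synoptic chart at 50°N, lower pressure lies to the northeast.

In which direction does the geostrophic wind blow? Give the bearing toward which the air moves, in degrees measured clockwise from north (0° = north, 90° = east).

135°

The pressure-gradient force points toward the northeast (bearing 045°).
Geostrophic balance: in the Northern Hemisphere the Coriolis force deflects motion to the right, so the geostrophic wind blows 90° to the right of the pressure-gradient force (low pressure on the left).
Rotating 045° by 90° clockwise gives 135° — the wind blows toward the southeast.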